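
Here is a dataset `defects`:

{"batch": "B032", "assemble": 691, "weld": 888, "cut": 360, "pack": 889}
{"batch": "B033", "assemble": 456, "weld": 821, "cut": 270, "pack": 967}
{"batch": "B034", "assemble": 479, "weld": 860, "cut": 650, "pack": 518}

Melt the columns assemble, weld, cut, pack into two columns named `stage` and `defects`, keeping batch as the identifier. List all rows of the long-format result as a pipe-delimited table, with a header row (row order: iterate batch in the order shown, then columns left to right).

| batch | stage | defects |
| B032 | assemble | 691 |
| B032 | weld | 888 |
| B032 | cut | 360 |
| B032 | pack | 889 |
| B033 | assemble | 456 |
| B033 | weld | 821 |
| B033 | cut | 270 |
| B033 | pack | 967 |
| B034 | assemble | 479 |
| B034 | weld | 860 |
| B034 | cut | 650 |
| B034 | pack | 518 |

Each (batch, column) pair becomes one row: 3 × 4 = 12 rows.
For example, (B032, assemble) → defects=691.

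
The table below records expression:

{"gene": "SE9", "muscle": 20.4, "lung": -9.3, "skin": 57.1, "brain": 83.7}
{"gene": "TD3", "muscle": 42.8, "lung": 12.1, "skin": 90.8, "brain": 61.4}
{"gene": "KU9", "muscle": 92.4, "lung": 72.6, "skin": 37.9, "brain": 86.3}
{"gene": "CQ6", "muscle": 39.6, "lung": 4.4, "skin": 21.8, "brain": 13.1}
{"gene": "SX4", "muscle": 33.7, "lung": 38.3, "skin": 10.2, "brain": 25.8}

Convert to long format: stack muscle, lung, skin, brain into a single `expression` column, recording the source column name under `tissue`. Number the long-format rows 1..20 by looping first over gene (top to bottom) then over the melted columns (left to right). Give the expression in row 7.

20 rows total (5 × 4). Row 7: index ⌊(7-1)/4⌋ = 1 into gene → TD3; (7-1) mod 4 = 2 into the melted columns → skin.
So row 7 is (TD3, skin, 90.8); expression = 90.8.

90.8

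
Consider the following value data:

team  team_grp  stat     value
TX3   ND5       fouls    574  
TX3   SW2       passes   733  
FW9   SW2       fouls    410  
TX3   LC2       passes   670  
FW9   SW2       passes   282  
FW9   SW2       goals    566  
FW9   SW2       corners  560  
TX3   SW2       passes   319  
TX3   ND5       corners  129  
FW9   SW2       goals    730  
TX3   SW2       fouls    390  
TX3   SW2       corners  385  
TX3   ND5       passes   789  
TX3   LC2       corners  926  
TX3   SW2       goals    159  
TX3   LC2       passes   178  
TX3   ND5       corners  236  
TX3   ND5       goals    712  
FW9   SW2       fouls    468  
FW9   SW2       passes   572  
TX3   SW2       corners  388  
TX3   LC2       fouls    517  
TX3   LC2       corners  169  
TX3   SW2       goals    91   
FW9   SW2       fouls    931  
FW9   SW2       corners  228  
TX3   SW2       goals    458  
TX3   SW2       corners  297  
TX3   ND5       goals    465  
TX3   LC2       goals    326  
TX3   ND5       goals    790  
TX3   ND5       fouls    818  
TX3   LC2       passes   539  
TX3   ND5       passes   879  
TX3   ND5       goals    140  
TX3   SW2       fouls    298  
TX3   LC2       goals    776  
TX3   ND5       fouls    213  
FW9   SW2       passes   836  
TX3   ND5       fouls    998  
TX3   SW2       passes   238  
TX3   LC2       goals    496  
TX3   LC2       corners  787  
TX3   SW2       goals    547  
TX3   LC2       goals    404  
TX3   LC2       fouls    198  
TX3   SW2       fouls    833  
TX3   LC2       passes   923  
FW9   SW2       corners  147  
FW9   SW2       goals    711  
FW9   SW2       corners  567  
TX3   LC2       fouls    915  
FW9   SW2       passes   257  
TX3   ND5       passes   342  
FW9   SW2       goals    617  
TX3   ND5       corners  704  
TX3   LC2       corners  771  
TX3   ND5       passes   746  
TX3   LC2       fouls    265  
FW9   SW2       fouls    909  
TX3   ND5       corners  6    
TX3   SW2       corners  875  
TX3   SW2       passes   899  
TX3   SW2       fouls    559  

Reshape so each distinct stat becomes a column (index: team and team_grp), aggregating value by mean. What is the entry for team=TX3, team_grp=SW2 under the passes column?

Rows with team=TX3, team_grp=SW2 and stat=passes: value values are 733, 319, 238, 899.
(733 + 319 + 238 + 899) / 4 = 547.25.

547.25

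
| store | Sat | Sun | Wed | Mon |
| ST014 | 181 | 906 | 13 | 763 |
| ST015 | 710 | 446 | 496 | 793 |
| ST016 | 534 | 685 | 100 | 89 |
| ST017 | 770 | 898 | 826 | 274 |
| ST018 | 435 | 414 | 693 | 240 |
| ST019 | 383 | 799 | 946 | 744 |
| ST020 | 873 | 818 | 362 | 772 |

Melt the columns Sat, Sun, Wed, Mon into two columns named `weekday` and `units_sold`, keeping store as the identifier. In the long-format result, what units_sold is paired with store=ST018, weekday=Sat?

Unpivoting turns each (store, wide-column) pair into one long row.
The wide cell at row ST018, column Sat holds 435, so the long row (ST018, Sat) has units_sold=435.

435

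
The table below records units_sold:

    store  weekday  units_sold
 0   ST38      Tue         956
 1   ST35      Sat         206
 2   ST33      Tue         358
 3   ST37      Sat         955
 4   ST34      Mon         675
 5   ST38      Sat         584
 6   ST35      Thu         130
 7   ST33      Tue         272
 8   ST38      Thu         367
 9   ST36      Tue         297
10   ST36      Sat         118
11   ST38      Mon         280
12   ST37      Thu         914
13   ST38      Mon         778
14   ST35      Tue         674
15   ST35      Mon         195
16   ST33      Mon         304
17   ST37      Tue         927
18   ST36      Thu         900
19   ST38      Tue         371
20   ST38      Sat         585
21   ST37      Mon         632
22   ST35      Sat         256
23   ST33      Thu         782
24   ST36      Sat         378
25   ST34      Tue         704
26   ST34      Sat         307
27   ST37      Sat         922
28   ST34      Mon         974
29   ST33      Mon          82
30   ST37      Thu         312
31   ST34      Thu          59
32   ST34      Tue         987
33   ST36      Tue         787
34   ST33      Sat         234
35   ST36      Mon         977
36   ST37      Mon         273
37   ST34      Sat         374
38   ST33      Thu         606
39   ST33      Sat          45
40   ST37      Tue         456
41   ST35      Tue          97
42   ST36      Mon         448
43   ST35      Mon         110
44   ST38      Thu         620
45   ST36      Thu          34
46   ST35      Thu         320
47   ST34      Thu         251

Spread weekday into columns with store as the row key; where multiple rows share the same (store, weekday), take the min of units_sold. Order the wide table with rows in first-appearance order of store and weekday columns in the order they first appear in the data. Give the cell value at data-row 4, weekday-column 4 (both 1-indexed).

With rows in first-appearance order of store, row 4 is store=ST37. weekday columns in first-appearance order: Tue, Sat, Mon, Thu; column 4 is Thu.
Long rows with store=ST37, weekday=Thu: min(914, 312) = 312.

312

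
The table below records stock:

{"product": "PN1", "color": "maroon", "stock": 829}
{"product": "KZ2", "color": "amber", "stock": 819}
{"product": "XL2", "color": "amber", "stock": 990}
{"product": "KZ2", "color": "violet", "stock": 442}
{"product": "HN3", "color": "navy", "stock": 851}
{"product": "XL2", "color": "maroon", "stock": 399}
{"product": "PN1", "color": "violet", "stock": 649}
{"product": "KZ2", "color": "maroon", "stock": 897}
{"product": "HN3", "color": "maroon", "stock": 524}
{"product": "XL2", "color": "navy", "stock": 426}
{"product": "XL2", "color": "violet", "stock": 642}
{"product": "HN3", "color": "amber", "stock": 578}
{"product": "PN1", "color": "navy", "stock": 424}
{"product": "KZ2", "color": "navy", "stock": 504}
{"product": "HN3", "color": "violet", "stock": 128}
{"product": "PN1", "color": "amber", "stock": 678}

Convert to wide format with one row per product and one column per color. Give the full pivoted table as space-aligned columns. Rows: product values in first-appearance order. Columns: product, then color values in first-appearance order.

product  maroon  amber  violet  navy
PN1      829     678    649     424 
KZ2      897     819    442     504 
XL2      399     990    642     426 
HN3      524     578    128     851 

Columns: product plus the 4 distinct color values (maroon, amber, violet, navy).
For example, row PN1 column maroon takes stock=829 from the long row (PN1, maroon).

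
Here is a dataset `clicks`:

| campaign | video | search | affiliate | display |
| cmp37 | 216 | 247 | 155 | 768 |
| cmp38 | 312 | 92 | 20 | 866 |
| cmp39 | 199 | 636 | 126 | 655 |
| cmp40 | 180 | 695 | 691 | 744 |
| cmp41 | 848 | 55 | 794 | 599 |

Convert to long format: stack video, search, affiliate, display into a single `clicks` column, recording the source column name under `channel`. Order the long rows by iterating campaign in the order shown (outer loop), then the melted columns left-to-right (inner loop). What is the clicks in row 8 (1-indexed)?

20 rows total (5 × 4). Row 8: index ⌊(8-1)/4⌋ = 1 into campaign → cmp38; (8-1) mod 4 = 3 into the melted columns → display.
So row 8 is (cmp38, display, 866); clicks = 866.

866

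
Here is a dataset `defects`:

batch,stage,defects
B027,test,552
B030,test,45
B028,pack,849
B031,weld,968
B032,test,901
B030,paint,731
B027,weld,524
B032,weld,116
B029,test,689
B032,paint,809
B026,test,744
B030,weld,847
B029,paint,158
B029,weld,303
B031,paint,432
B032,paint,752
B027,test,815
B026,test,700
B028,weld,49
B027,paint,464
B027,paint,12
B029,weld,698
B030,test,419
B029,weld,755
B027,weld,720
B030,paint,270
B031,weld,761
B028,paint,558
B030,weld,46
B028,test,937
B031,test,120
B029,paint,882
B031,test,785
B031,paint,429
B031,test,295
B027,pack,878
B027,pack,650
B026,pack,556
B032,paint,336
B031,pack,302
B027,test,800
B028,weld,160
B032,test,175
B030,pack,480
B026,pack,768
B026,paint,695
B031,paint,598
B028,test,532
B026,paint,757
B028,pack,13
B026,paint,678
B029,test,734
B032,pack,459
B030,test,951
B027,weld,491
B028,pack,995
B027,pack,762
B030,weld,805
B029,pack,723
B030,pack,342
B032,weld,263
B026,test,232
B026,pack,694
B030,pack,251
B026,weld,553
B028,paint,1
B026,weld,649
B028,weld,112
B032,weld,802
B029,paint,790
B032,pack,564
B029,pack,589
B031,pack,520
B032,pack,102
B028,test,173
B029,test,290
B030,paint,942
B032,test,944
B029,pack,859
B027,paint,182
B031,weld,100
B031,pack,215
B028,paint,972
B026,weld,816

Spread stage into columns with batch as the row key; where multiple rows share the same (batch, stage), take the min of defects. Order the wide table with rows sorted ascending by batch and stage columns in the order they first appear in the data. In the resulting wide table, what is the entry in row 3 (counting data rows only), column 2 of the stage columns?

With rows sorted ascending by batch, row 3 is batch=B028. stage columns in first-appearance order: test, pack, weld, paint; column 2 is pack.
Long rows with batch=B028, stage=pack: min(849, 13, 995) = 13.

13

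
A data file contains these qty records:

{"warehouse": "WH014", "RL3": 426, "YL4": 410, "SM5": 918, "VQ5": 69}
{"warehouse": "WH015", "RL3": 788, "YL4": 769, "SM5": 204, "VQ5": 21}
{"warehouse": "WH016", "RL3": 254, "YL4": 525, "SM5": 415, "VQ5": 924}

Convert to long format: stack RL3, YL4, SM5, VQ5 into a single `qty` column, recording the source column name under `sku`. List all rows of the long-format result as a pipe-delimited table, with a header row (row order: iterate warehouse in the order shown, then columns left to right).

| warehouse | sku | qty |
| WH014 | RL3 | 426 |
| WH014 | YL4 | 410 |
| WH014 | SM5 | 918 |
| WH014 | VQ5 | 69 |
| WH015 | RL3 | 788 |
| WH015 | YL4 | 769 |
| WH015 | SM5 | 204 |
| WH015 | VQ5 | 21 |
| WH016 | RL3 | 254 |
| WH016 | YL4 | 525 |
| WH016 | SM5 | 415 |
| WH016 | VQ5 | 924 |

Each (warehouse, column) pair becomes one row: 3 × 4 = 12 rows.
For example, (WH014, RL3) → qty=426.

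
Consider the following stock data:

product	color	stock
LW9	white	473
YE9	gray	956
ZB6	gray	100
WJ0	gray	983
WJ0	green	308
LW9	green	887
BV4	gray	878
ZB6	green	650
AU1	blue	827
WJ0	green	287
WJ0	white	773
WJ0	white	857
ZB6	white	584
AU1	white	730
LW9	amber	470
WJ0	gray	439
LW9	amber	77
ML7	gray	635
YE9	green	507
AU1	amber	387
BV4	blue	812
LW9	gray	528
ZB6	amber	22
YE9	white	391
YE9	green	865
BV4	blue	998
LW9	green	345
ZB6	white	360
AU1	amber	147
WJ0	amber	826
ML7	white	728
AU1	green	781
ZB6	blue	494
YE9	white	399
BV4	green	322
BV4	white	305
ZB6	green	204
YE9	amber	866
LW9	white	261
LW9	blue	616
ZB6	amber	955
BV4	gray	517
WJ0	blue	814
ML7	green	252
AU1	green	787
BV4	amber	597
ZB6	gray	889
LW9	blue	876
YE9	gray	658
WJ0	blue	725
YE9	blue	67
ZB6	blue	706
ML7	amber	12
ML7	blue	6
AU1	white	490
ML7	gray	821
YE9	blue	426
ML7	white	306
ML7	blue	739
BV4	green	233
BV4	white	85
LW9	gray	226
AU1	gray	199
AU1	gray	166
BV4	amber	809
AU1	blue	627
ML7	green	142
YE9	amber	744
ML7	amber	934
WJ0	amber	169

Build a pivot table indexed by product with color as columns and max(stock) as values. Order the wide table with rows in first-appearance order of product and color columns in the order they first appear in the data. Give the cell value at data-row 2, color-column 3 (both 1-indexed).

With rows in first-appearance order of product, row 2 is product=YE9. color columns in first-appearance order: white, gray, green, blue, amber; column 3 is green.
Long rows with product=YE9, color=green: max(507, 865) = 865.

865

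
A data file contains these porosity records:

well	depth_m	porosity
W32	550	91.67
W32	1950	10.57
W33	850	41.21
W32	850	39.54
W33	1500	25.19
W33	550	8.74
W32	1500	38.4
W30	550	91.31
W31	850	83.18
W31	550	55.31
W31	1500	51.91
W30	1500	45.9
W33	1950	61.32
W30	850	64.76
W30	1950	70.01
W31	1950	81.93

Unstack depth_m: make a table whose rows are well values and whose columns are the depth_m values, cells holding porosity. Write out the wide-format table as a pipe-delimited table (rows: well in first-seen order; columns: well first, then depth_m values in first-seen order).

| well | 550 | 1950 | 850 | 1500 |
| W32 | 91.67 | 10.57 | 39.54 | 38.4 |
| W33 | 8.74 | 61.32 | 41.21 | 25.19 |
| W30 | 91.31 | 70.01 | 64.76 | 45.9 |
| W31 | 55.31 | 81.93 | 83.18 | 51.91 |

Columns: well plus the 4 distinct depth_m values (550, 1950, 850, 1500).
For example, row W32 column 550 takes porosity=91.67 from the long row (W32, 550).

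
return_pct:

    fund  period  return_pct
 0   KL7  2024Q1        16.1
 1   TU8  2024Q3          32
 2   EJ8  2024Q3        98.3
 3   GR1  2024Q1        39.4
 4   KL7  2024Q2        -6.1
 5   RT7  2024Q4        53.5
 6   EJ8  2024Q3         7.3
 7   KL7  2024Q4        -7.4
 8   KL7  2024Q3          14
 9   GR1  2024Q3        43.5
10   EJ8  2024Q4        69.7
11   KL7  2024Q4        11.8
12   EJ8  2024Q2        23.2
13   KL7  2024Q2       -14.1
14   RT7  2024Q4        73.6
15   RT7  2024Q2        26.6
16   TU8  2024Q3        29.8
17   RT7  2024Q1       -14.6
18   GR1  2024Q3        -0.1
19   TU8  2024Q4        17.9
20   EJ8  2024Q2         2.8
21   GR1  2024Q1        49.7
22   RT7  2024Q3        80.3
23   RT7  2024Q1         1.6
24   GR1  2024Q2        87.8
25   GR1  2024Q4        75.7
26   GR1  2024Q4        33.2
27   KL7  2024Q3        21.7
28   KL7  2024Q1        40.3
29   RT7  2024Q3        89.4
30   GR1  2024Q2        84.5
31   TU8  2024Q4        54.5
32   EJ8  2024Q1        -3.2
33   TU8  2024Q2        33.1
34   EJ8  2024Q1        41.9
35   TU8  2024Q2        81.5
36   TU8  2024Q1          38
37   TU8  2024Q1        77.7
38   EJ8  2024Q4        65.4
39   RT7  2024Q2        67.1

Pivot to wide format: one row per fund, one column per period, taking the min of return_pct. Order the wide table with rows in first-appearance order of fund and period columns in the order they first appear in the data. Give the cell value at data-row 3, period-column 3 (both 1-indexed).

With rows in first-appearance order of fund, row 3 is fund=EJ8. period columns in first-appearance order: 2024Q1, 2024Q3, 2024Q2, 2024Q4; column 3 is 2024Q2.
Long rows with fund=EJ8, period=2024Q2: min(23.2, 2.8) = 2.8.

2.8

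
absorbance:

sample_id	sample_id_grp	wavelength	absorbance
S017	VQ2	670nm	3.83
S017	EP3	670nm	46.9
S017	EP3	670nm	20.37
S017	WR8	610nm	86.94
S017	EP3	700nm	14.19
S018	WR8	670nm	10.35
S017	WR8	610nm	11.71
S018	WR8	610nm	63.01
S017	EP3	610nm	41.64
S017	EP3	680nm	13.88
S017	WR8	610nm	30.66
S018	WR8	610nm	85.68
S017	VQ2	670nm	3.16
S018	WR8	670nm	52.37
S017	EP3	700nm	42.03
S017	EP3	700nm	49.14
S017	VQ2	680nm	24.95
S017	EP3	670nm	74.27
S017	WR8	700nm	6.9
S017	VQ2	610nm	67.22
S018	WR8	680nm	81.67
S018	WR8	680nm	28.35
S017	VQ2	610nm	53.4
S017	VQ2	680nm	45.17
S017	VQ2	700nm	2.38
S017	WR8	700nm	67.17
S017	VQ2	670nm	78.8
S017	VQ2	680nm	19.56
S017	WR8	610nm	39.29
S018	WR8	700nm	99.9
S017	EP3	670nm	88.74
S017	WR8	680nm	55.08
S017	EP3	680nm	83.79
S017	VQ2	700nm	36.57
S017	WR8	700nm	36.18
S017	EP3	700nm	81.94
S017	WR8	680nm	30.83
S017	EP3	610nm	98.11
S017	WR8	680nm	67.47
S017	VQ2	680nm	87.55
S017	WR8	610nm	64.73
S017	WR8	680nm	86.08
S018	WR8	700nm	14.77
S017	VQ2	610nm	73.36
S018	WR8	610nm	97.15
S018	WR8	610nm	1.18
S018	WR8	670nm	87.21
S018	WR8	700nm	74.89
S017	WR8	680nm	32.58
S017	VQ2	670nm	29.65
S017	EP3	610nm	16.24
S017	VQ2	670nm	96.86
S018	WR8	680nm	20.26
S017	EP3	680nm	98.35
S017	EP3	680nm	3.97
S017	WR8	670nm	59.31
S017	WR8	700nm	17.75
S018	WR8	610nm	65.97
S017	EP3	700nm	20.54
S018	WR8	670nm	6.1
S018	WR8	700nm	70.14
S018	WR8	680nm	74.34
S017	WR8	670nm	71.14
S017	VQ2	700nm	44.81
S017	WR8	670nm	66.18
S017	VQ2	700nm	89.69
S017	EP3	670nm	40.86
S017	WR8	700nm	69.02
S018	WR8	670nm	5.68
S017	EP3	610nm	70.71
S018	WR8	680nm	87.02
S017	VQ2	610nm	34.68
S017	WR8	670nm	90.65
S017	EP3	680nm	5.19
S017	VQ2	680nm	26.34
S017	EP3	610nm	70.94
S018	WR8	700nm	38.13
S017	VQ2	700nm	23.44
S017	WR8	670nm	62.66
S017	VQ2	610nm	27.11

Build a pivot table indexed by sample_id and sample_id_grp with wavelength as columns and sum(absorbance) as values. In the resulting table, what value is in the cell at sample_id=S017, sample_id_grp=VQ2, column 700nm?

Rows with sample_id=S017, sample_id_grp=VQ2 and wavelength=700nm: absorbance values are 2.38, 36.57, 44.81, 89.69, 23.44.
2.38 + 36.57 + 44.81 + 89.69 + 23.44 = 196.89.

196.89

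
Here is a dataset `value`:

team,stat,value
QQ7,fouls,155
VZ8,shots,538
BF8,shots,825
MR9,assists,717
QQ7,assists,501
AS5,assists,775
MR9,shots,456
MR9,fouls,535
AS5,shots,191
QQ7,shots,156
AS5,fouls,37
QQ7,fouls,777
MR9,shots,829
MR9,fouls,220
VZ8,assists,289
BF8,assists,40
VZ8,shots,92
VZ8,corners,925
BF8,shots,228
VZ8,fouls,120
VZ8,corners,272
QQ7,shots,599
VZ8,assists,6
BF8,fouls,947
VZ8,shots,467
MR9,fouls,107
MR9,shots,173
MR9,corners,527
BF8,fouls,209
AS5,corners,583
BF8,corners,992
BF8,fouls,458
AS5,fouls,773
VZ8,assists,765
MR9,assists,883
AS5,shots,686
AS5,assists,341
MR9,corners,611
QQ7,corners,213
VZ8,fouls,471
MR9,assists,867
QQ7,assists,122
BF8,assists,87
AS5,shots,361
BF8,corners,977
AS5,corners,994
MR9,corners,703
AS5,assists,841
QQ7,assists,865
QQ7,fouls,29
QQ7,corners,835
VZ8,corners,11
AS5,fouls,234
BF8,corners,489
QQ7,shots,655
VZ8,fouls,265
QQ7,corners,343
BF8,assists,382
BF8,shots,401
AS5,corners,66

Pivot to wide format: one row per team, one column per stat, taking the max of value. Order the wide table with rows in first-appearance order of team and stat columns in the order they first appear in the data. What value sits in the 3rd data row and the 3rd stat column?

With rows in first-appearance order of team, row 3 is team=BF8. stat columns in first-appearance order: fouls, shots, assists, corners; column 3 is assists.
Long rows with team=BF8, stat=assists: max(40, 87, 382) = 382.

382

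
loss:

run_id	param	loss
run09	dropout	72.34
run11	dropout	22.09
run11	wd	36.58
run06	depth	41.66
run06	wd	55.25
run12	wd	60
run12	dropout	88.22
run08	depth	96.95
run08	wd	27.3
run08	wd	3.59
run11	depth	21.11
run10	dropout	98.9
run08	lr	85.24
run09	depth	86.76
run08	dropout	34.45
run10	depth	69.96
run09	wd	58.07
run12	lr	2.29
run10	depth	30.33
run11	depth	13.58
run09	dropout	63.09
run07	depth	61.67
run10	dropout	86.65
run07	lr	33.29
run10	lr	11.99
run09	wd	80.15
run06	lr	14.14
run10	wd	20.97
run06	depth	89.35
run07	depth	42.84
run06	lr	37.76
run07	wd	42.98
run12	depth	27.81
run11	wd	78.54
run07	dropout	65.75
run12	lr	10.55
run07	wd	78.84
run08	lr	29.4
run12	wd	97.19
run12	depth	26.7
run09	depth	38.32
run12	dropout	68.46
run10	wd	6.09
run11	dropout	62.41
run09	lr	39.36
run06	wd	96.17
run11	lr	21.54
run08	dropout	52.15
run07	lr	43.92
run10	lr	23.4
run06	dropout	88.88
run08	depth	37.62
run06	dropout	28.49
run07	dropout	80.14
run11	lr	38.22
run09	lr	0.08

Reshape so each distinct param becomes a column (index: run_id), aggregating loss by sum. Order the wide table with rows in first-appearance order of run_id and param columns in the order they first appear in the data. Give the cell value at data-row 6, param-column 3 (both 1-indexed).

100.29

With rows in first-appearance order of run_id, row 6 is run_id=run10. param columns in first-appearance order: dropout, wd, depth, lr; column 3 is depth.
Long rows with run_id=run10, param=depth: 69.96 + 30.33 = 100.29.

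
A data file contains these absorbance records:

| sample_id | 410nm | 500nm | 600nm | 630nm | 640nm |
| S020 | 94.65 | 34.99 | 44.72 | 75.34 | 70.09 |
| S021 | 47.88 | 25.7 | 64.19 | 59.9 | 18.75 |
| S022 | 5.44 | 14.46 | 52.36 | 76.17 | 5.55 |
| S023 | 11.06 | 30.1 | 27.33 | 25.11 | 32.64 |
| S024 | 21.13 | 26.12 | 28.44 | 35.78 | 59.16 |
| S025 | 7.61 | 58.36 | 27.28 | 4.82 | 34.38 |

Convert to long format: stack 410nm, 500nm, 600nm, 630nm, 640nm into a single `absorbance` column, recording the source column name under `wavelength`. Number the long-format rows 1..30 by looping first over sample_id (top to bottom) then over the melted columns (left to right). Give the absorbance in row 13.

52.36

30 rows total (6 × 5). Row 13: index ⌊(13-1)/5⌋ = 2 into sample_id → S022; (13-1) mod 5 = 2 into the melted columns → 600nm.
So row 13 is (S022, 600nm, 52.36); absorbance = 52.36.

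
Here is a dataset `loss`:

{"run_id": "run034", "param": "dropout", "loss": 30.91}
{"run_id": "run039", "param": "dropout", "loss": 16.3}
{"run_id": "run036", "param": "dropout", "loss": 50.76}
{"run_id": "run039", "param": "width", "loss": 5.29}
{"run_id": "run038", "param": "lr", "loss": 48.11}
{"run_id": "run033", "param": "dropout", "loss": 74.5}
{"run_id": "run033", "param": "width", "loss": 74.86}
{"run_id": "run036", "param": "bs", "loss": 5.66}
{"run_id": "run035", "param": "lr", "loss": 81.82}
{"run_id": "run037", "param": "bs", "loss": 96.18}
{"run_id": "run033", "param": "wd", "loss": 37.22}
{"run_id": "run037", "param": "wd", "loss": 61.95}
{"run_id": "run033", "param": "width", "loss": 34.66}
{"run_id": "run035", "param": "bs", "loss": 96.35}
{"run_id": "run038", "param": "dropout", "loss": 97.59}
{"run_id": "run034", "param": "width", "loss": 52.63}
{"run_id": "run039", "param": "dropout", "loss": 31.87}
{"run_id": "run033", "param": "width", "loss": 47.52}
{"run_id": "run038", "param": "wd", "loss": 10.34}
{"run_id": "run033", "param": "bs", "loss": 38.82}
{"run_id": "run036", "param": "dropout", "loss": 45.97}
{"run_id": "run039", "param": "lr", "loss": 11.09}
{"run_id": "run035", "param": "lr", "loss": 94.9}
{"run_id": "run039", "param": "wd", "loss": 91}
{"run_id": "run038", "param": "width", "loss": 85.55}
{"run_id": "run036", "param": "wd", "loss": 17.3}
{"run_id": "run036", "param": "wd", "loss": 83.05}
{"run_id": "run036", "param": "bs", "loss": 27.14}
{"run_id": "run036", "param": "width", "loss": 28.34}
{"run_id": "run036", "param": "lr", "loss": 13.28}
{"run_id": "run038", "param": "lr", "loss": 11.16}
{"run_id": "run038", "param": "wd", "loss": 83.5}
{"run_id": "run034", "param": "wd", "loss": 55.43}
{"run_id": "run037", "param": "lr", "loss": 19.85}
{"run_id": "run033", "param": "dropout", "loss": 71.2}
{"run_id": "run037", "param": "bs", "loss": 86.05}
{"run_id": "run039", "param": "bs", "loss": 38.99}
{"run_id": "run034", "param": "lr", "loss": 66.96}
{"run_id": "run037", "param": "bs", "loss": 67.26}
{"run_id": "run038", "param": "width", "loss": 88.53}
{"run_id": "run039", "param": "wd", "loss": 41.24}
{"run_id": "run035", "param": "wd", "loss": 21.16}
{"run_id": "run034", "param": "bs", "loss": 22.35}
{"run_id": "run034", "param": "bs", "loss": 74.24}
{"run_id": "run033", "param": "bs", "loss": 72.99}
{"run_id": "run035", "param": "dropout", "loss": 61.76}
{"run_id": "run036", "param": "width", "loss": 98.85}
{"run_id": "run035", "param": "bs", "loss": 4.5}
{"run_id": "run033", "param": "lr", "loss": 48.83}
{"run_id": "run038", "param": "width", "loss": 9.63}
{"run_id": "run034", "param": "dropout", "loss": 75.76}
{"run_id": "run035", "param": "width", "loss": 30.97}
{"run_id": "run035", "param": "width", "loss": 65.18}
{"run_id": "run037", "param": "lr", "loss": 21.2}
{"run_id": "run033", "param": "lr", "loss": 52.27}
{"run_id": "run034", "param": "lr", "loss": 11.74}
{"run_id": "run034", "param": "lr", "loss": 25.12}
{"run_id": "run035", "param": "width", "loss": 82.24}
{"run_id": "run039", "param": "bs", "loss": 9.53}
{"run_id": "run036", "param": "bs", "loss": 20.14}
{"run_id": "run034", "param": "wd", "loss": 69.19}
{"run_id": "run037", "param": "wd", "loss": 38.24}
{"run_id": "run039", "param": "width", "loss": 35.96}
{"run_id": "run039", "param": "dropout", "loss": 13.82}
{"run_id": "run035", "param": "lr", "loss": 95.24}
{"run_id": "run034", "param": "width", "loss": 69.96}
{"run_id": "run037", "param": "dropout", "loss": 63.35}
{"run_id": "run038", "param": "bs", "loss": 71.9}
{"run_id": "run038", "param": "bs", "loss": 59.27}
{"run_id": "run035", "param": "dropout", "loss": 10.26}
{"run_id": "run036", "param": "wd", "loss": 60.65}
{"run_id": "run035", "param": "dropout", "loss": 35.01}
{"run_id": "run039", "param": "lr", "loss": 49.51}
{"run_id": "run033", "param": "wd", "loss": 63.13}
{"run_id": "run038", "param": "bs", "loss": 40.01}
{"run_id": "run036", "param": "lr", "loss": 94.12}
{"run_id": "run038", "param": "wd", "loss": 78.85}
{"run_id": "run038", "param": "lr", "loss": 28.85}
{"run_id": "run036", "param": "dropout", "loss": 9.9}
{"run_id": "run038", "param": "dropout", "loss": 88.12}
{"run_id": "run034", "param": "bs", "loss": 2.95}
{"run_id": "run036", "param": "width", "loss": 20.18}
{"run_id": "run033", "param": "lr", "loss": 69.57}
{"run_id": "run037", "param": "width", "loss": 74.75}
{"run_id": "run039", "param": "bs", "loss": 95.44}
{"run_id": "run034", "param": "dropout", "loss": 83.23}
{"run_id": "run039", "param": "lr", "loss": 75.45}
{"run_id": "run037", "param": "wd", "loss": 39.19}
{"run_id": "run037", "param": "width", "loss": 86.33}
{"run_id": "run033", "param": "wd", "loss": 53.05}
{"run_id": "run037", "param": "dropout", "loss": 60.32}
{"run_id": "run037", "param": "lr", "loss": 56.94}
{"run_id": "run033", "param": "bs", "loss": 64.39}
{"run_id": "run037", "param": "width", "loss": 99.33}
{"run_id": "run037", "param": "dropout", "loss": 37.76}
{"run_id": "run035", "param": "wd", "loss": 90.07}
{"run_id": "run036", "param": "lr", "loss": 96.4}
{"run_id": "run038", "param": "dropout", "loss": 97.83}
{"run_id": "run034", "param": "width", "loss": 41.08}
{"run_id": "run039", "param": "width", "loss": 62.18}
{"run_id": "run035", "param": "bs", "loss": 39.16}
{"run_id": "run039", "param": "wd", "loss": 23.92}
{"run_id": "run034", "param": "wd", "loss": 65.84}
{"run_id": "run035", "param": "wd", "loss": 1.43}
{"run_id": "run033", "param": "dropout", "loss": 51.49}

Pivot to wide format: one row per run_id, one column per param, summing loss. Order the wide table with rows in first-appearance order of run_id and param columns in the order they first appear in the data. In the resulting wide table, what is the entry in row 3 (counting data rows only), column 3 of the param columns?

203.80

With rows in first-appearance order of run_id, row 3 is run_id=run036. param columns in first-appearance order: dropout, width, lr, bs, wd; column 3 is lr.
Long rows with run_id=run036, param=lr: 13.28 + 94.12 + 96.4 = 203.80.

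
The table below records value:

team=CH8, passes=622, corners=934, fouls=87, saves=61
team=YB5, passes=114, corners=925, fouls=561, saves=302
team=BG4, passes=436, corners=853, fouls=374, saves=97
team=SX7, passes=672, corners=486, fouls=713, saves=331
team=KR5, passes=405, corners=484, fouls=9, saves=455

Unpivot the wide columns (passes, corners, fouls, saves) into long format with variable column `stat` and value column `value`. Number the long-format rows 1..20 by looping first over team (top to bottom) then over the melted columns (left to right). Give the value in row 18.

484

20 rows total (5 × 4). Row 18: index ⌊(18-1)/4⌋ = 4 into team → KR5; (18-1) mod 4 = 1 into the melted columns → corners.
So row 18 is (KR5, corners, 484); value = 484.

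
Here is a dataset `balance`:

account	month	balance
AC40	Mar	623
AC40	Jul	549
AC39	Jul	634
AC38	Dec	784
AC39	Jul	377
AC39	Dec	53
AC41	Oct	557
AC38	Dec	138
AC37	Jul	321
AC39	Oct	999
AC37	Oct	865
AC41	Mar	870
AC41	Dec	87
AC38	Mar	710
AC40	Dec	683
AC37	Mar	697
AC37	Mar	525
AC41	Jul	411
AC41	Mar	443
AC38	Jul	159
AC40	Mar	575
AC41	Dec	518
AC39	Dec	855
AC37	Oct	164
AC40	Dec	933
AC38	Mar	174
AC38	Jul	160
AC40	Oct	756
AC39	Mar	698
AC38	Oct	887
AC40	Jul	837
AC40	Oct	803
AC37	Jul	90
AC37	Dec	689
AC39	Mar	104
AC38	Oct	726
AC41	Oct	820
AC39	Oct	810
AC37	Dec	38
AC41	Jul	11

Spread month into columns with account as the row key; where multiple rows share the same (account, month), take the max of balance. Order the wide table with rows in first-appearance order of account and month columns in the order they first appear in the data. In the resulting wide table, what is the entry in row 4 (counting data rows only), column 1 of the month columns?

870

With rows in first-appearance order of account, row 4 is account=AC41. month columns in first-appearance order: Mar, Jul, Dec, Oct; column 1 is Mar.
Long rows with account=AC41, month=Mar: max(870, 443) = 870.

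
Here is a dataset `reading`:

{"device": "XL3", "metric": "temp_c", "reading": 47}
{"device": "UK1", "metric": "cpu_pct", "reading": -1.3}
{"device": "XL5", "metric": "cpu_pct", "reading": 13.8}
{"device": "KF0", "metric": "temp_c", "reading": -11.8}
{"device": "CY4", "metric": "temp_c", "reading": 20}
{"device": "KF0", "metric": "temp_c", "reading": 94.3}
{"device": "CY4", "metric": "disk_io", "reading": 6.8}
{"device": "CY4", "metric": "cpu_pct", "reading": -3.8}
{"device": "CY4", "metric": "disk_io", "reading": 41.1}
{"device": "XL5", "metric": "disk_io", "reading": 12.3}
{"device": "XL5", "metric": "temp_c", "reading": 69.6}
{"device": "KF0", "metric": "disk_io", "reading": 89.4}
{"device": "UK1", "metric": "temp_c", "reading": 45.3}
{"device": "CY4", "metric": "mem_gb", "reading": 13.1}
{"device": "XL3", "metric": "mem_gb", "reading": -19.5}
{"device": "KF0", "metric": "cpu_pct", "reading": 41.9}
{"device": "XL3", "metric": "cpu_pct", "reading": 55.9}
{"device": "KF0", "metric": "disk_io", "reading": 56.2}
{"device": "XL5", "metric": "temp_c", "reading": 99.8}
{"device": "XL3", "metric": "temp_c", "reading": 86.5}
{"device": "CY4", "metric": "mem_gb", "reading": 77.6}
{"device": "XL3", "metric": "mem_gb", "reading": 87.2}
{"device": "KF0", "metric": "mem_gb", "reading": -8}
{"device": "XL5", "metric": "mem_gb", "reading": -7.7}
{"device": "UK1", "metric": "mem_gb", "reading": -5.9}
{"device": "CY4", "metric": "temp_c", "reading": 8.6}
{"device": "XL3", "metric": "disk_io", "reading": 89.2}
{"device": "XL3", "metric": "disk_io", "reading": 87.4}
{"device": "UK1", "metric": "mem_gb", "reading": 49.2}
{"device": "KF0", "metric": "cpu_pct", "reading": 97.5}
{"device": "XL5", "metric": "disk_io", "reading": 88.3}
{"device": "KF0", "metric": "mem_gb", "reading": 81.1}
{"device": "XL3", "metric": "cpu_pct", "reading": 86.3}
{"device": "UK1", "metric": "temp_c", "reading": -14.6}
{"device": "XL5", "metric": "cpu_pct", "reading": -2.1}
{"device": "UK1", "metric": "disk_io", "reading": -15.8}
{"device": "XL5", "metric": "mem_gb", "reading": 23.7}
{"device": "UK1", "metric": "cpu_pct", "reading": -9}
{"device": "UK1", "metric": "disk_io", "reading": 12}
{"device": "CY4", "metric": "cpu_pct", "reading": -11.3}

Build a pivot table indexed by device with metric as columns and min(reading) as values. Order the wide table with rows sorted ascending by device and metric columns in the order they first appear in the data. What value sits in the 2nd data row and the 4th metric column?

With rows sorted ascending by device, row 2 is device=KF0. metric columns in first-appearance order: temp_c, cpu_pct, disk_io, mem_gb; column 4 is mem_gb.
Long rows with device=KF0, metric=mem_gb: min(-8, 81.1) = -8.

-8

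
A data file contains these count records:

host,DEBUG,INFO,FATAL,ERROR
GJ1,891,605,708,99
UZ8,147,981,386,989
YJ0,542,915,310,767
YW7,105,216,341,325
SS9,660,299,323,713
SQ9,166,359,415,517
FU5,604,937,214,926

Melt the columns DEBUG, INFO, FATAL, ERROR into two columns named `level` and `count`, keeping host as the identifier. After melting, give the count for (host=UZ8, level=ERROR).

Unpivoting turns each (host, wide-column) pair into one long row.
The wide cell at row UZ8, column ERROR holds 989, so the long row (UZ8, ERROR) has count=989.

989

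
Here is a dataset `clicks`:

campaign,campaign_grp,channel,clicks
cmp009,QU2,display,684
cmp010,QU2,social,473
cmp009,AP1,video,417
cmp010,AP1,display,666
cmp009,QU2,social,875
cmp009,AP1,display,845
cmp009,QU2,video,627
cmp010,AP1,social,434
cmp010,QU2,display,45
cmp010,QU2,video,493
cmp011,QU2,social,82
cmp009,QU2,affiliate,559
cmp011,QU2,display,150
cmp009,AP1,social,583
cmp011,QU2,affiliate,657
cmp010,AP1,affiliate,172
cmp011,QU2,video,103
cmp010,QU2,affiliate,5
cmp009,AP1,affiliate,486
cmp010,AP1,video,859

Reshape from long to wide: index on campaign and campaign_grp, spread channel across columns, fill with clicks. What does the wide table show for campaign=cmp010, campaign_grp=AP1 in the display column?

Wide layout: rows indexed by campaign and campaign_grp, columns are the 4 distinct channel values (display, social, video, affiliate).
Cell (campaign=cmp010, campaign_grp=AP1, channel=display) draws from the long row where campaign=cmp010, campaign_grp=AP1 and channel=display, which has clicks=666.

666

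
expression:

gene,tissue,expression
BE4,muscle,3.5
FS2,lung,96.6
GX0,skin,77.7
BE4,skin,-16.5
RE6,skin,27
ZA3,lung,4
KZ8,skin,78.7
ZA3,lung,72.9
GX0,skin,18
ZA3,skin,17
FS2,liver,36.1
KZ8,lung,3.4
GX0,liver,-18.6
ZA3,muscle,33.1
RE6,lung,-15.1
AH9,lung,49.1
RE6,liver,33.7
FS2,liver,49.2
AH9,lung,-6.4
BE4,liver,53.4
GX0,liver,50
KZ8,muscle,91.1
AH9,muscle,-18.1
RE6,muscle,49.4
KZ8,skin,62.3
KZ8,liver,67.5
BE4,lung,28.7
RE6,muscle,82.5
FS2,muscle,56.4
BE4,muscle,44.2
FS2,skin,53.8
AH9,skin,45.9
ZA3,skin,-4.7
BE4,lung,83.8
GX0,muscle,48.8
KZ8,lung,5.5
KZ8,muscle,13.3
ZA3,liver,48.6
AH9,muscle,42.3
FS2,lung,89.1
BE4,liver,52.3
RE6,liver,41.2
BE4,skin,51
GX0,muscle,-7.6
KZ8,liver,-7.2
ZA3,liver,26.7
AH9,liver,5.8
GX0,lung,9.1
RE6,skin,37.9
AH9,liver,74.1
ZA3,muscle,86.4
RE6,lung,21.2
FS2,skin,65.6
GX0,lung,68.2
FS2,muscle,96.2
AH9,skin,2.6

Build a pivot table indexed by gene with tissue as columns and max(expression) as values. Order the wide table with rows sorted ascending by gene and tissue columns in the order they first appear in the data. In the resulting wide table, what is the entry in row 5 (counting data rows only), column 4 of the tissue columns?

67.5

With rows sorted ascending by gene, row 5 is gene=KZ8. tissue columns in first-appearance order: muscle, lung, skin, liver; column 4 is liver.
Long rows with gene=KZ8, tissue=liver: max(67.5, -7.2) = 67.5.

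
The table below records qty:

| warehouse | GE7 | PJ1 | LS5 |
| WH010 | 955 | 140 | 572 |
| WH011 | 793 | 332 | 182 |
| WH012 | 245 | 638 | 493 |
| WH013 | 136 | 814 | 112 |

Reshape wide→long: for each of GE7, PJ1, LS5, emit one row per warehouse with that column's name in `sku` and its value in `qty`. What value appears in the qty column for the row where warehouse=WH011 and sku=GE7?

793

Unpivoting turns each (warehouse, wide-column) pair into one long row.
The wide cell at row WH011, column GE7 holds 793, so the long row (WH011, GE7) has qty=793.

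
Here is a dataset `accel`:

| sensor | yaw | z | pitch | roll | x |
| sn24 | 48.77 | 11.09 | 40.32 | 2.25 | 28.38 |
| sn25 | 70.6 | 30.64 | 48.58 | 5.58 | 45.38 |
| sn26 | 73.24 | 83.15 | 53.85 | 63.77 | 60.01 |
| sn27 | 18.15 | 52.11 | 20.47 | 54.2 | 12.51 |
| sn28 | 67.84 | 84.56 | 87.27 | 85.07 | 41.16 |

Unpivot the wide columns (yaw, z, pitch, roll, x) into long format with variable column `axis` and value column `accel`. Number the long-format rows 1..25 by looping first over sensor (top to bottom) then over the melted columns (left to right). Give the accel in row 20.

12.51

25 rows total (5 × 5). Row 20: index ⌊(20-1)/5⌋ = 3 into sensor → sn27; (20-1) mod 5 = 4 into the melted columns → x.
So row 20 is (sn27, x, 12.51); accel = 12.51.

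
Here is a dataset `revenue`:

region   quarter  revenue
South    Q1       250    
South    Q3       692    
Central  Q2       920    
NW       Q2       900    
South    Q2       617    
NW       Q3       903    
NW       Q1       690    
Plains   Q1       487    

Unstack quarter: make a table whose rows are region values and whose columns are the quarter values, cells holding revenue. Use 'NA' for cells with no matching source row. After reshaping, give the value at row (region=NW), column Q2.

The long row with region=NW, quarter=Q2 has revenue=900.

900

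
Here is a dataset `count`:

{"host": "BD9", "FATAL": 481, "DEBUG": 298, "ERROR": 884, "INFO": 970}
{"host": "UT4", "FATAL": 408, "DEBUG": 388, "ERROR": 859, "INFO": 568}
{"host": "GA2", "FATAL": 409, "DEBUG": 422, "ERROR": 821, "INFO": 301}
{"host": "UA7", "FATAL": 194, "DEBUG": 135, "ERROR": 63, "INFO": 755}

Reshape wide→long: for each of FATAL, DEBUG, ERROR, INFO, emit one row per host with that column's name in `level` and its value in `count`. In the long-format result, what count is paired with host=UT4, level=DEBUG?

388

Unpivoting turns each (host, wide-column) pair into one long row.
The wide cell at row UT4, column DEBUG holds 388, so the long row (UT4, DEBUG) has count=388.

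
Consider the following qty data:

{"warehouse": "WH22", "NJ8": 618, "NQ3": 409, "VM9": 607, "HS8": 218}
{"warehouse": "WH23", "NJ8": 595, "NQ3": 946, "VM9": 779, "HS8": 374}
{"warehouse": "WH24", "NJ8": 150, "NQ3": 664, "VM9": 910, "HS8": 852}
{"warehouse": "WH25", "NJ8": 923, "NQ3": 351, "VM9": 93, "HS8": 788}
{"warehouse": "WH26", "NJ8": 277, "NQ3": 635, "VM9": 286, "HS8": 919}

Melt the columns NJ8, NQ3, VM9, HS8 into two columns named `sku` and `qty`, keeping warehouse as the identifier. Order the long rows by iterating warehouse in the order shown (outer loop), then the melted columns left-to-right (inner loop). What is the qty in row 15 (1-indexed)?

20 rows total (5 × 4). Row 15: index ⌊(15-1)/4⌋ = 3 into warehouse → WH25; (15-1) mod 4 = 2 into the melted columns → VM9.
So row 15 is (WH25, VM9, 93); qty = 93.

93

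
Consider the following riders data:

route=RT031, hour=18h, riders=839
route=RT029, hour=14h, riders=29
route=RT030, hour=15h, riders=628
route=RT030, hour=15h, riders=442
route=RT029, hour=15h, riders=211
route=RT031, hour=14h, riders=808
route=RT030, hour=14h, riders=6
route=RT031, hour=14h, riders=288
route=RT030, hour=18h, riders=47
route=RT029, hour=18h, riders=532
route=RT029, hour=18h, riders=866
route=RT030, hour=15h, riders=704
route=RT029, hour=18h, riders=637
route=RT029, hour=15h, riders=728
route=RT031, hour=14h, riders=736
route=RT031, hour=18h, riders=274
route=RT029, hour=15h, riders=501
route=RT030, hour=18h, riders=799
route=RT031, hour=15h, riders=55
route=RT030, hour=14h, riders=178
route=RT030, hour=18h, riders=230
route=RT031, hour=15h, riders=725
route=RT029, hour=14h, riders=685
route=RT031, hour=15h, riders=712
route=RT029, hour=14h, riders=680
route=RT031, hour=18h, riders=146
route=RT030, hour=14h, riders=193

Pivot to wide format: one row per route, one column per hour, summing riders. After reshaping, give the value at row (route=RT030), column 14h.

377

Rows with route=RT030 and hour=14h: riders values are 6, 178, 193.
6 + 178 + 193 = 377.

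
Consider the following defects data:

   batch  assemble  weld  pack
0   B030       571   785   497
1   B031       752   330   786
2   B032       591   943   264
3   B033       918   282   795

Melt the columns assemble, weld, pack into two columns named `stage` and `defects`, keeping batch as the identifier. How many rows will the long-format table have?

4 batch values × 3 melted columns = 12 rows.

12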